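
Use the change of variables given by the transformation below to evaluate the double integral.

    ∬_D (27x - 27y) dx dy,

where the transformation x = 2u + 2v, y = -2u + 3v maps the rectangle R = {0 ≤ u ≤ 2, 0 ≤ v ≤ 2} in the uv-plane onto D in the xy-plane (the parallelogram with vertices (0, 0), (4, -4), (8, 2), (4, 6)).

Compute the Jacobian determinant of (x, y) with respect to (u, v):

    ∂(x,y)/∂(u,v) = | 2  2 | = (2)(3) - (2)(-2) = 10.
                   | -2  3 |

Its absolute value is |J| = 10 (the area scaling factor).

Substituting x = 2u + 2v, y = -2u + 3v into the integrand,

    27x - 27y → 108u - 27v,

so the integral becomes

    ∬_R (108u - 27v) · |J| du dv = ∫_0^2 ∫_0^2 (1080u - 270v) dv du.

Inner (v): 2160u - 540.
Outer (u): 3240.

Therefore ∬_D (27x - 27y) dx dy = 3240.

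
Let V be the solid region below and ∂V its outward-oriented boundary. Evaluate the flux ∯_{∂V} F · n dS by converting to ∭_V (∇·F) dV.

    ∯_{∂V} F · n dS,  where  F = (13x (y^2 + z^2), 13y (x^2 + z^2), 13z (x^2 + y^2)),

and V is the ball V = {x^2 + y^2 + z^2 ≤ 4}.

By the divergence theorem,

    ∯_{∂V} F · n dS = ∭_V (∇ · F) dV.

Compute the divergence:
    ∇ · F = ∂F_x/∂x + ∂F_y/∂y + ∂F_z/∂z = 13y^2 + 13z^2 + 13x^2 + 13z^2 + 13x^2 + 13y^2 = 26x^2 + 26y^2 + 26z^2.

In spherical coordinates, x = ρ sin(φ) cos(θ), y = ρ sin(φ) sin(θ), z = ρ cos(φ), dV = ρ^2 sin(φ) dρ dφ dθ, with 0 ≤ ρ ≤ 2, 0 ≤ φ ≤ π, 0 ≤ θ ≤ 2π.

The integrand, after substitution and multiplying by the volume element, becomes (26ρ^2) · ρ^2 sin(φ), so

    ∭_V (∇·F) dV = ∫_0^{2π} ∫_0^{π} ∫_0^{2} (26ρ^2) · ρ^2 sin(φ) dρ dφ dθ.

Inner (ρ from 0 to 2): 832sin(φ)/5.
Middle (φ from 0 to π): 1664/5.
Outer (θ from 0 to 2π): 3328π/5.

Therefore ∯_{∂V} F · n dS = 3328π/5.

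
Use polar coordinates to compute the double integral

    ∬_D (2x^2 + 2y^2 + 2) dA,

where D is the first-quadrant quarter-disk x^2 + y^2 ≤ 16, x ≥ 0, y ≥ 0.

The region D is 0 ≤ r ≤ 4, 0 ≤ θ ≤ π/2 in polar coordinates, where x = r cos(θ), y = r sin(θ), and dA = r dr dθ.

Under the substitution, the integrand becomes 2r^2 + 2, so

    ∬_D (2x^2 + 2y^2 + 2) dA = ∫_{0}^{π/2} ∫_{0}^{4} (2r^2 + 2) · r dr dθ.

Inner integral (in r): ∫_{0}^{4} (2r^2 + 2) · r dr = 144.

Outer integral (in θ): ∫_{0}^{π/2} (144) dθ = 72π.

Therefore ∬_D (2x^2 + 2y^2 + 2) dA = 72π.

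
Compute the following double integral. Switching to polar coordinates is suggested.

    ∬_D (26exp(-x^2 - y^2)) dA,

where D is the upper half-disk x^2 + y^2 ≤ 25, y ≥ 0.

The region D is 0 ≤ r ≤ 5, 0 ≤ θ ≤ π in polar coordinates, where x = r cos(θ), y = r sin(θ), and dA = r dr dθ.

Under the substitution, the integrand becomes 26exp(-r^2), so

    ∬_D (26exp(-x^2 - y^2)) dA = ∫_{0}^{π} ∫_{0}^{5} (26exp(-r^2)) · r dr dθ.

Inner integral (in r): ∫_{0}^{5} (26exp(-r^2)) · r dr = 13 - 13exp(-25).

Outer integral (in θ): ∫_{0}^{π} (13 - 13exp(-25)) dθ = -13π exp(-25) + 13π.

Therefore ∬_D (26exp(-x^2 - y^2)) dA = -13π exp(-25) + 13π.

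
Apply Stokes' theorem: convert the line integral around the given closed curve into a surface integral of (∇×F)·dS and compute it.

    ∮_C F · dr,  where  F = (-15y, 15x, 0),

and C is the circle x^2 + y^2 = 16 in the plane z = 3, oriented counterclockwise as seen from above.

Let S be the flat disk x^2 + y^2 ≤ 16 in the plane z = 3, with upward unit normal n̂ = ẑ. By Stokes' theorem,

    ∮_C F · dr = ∬_S (∇ × F) · n̂ dS = ∬_D (curl F)_z dA,

where D is the disk x^2 + y^2 ≤ 16.

Compute the curl of F = (-15y, 15x, 0):
    (∇ × F)_x = ∂F_z/∂y - ∂F_y/∂z = 0,
    (∇ × F)_y = ∂F_x/∂z - ∂F_z/∂x = 0,
    (∇ × F)_z = ∂F_y/∂x - ∂F_x/∂y = 30.

On z = 3, (curl F)_z = 30.

Convert to polar (x = r cos θ, y = r sin θ, dA = r dr dθ); the integrand becomes 30, so

    ∬_D (curl F)_z dA = ∫_0^{2π} ∫_0^{4} (30) · r dr dθ.

Inner (r from 0 to 4): 240.
Outer (θ from 0 to 2π): 480π.

Therefore ∮_C F · dr = 480π.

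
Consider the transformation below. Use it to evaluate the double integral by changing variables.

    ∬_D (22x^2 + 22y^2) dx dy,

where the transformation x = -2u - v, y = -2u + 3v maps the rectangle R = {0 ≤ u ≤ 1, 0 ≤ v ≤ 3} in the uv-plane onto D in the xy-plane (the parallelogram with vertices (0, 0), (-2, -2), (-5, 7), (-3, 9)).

Compute the Jacobian determinant of (x, y) with respect to (u, v):

    ∂(x,y)/∂(u,v) = | -2  -1 | = (-2)(3) - (-1)(-2) = -8.
                   | -2  3 |

Its absolute value is |J| = 8 (the area scaling factor).

Substituting x = -2u - v, y = -2u + 3v into the integrand,

    22x^2 + 22y^2 → 176u^2 - 176u v + 220v^2,

so the integral becomes

    ∬_R (176u^2 - 176u v + 220v^2) · |J| du dv = ∫_0^1 ∫_0^3 (1408u^2 - 1408u v + 1760v^2) dv du.

Inner (v): 4224u^2 - 6336u + 15840.
Outer (u): 14080.

Therefore ∬_D (22x^2 + 22y^2) dx dy = 14080.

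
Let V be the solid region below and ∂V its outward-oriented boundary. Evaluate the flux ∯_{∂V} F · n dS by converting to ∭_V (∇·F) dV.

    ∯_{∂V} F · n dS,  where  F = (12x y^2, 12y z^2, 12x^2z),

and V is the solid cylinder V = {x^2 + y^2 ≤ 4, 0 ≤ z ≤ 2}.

By the divergence theorem,

    ∯_{∂V} F · n dS = ∭_V (∇ · F) dV.

Compute the divergence:
    ∇ · F = ∂F_x/∂x + ∂F_y/∂y + ∂F_z/∂z = 12y^2 + 12z^2 + 12x^2 = 12x^2 + 12y^2 + 12z^2.

In cylindrical coordinates, x = r cos(θ), y = r sin(θ), z = z, dV = r dr dθ dz, with 0 ≤ r ≤ 2, 0 ≤ θ ≤ 2π, 0 ≤ z ≤ 2.

The integrand, after substitution and multiplying by the volume element, becomes (12r^2 + 12z^2) · r, so

    ∭_V (∇·F) dV = ∫_0^{2π} ∫_0^{2} ∫_0^{2} (12r^2 + 12z^2) · r dz dr dθ.

Inner (z from 0 to 2): 24r^3 + 32r.
Middle (r from 0 to 2): 160.
Outer (θ from 0 to 2π): 320π.

Therefore ∯_{∂V} F · n dS = 320π.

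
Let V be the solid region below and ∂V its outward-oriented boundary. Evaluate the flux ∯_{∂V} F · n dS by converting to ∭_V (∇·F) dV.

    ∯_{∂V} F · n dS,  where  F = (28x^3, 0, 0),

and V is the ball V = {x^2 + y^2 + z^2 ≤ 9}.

By the divergence theorem,

    ∯_{∂V} F · n dS = ∭_V (∇ · F) dV.

Compute the divergence:
    ∇ · F = ∂F_x/∂x + ∂F_y/∂y + ∂F_z/∂z = 84x^2 + 0 + 0 = 84x^2.

In spherical coordinates, x = ρ sin(φ) cos(θ), y = ρ sin(φ) sin(θ), z = ρ cos(φ), dV = ρ^2 sin(φ) dρ dφ dθ, with 0 ≤ ρ ≤ 3, 0 ≤ φ ≤ π, 0 ≤ θ ≤ 2π.

The integrand, after substitution and multiplying by the volume element, becomes (84ρ^2sin(φ)^2cos(θ)^2) · ρ^2 sin(φ), so

    ∭_V (∇·F) dV = ∫_0^{2π} ∫_0^{π} ∫_0^{3} (84ρ^2sin(φ)^2cos(θ)^2) · ρ^2 sin(φ) dρ dφ dθ.

Inner (ρ from 0 to 3): 20412sin(φ)^3cos(θ)^2/5.
Middle (φ from 0 to π): 27216cos(θ)^2/5.
Outer (θ from 0 to 2π): 27216π/5.

Therefore ∯_{∂V} F · n dS = 27216π/5.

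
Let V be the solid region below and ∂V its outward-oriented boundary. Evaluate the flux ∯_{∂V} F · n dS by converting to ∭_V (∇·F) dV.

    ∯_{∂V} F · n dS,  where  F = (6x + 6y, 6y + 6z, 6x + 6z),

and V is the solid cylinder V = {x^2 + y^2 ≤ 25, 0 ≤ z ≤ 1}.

By the divergence theorem,

    ∯_{∂V} F · n dS = ∭_V (∇ · F) dV.

Compute the divergence:
    ∇ · F = ∂F_x/∂x + ∂F_y/∂y + ∂F_z/∂z = 6 + 6 + 6 = 18.

In cylindrical coordinates, x = r cos(θ), y = r sin(θ), z = z, dV = r dr dθ dz, with 0 ≤ r ≤ 5, 0 ≤ θ ≤ 2π, 0 ≤ z ≤ 1.

The integrand, after substitution and multiplying by the volume element, becomes (18) · r, so

    ∭_V (∇·F) dV = ∫_0^{2π} ∫_0^{5} ∫_0^{1} (18) · r dz dr dθ.

Inner (z from 0 to 1): 18r.
Middle (r from 0 to 5): 225.
Outer (θ from 0 to 2π): 450π.

Therefore ∯_{∂V} F · n dS = 450π.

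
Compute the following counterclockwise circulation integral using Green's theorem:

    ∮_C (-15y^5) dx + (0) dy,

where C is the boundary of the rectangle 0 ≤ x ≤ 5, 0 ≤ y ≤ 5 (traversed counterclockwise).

Green's theorem converts the closed line integral into a double integral over the enclosed region D:

    ∮_C P dx + Q dy = ∬_D (∂Q/∂x - ∂P/∂y) dA.

Here P = -15y^5, Q = 0, so

    ∂Q/∂x = 0,    ∂P/∂y = -75y^4,
    ∂Q/∂x - ∂P/∂y = 75y^4.

D is the region 0 ≤ x ≤ 5, 0 ≤ y ≤ 5. Evaluating the double integral:

    ∬_D (75y^4) dA = ∫_0^{5} ∫_0^{5} (75y^4) dy dx.

Inner (y from 0 to 5): 46875.
Outer (x from 0 to 5): 234375.

Therefore ∮_C P dx + Q dy = 234375.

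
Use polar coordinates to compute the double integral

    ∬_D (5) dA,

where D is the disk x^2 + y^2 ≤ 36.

The region D is 0 ≤ r ≤ 6, 0 ≤ θ ≤ 2π in polar coordinates, where x = r cos(θ), y = r sin(θ), and dA = r dr dθ.

Under the substitution, the integrand becomes 5, so

    ∬_D (5) dA = ∫_{0}^{2π} ∫_{0}^{6} (5) · r dr dθ.

Inner integral (in r): ∫_{0}^{6} (5) · r dr = 90.

Outer integral (in θ): ∫_{0}^{2π} (90) dθ = 180π.

Therefore ∬_D (5) dA = 180π.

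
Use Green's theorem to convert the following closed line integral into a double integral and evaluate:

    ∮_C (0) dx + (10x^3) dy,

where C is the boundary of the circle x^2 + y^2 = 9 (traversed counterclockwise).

Green's theorem converts the closed line integral into a double integral over the enclosed region D:

    ∮_C P dx + Q dy = ∬_D (∂Q/∂x - ∂P/∂y) dA.

Here P = 0, Q = 10x^3, so

    ∂Q/∂x = 30x^2,    ∂P/∂y = 0,
    ∂Q/∂x - ∂P/∂y = 30x^2.

D is the region x^2 + y^2 ≤ 9. Evaluating the double integral:

In polar coordinates (x = r cos θ, y = r sin θ, dA = r dr dθ) the integrand becomes 30r^2cos(θ)^2, so

    ∬_D (30x^2) dA = ∫_0^{2π} ∫_0^{3} (30r^2cos(θ)^2) · r dr dθ.

Inner (r from 0 to 3): 1215cos(θ)^2/2.
Outer (θ from 0 to 2π): 1215π/2.

Therefore ∮_C P dx + Q dy = 1215π/2.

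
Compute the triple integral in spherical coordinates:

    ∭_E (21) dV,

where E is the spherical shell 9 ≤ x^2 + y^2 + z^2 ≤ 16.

In spherical coordinates, x = ρ sin(φ) cos(θ), y = ρ sin(φ) sin(θ), z = ρ cos(φ), and dV = ρ^2 sin(φ) dρ dφ dθ.

The integrand becomes 21, so

    ∭_E (21) dV = ∫_{0}^{2π} ∫_{0}^{π} ∫_{3}^{4} (21) · ρ^2 sin(φ) dρ dφ dθ.

Inner (ρ): 259sin(φ).
Middle (φ): 518.
Outer (θ): 1036π.

Therefore the triple integral equals 1036π.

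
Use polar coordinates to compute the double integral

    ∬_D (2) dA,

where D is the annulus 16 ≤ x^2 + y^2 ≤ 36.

The region D is 4 ≤ r ≤ 6, 0 ≤ θ ≤ 2π in polar coordinates, where x = r cos(θ), y = r sin(θ), and dA = r dr dθ.

Under the substitution, the integrand becomes 2, so

    ∬_D (2) dA = ∫_{0}^{2π} ∫_{4}^{6} (2) · r dr dθ.

Inner integral (in r): ∫_{4}^{6} (2) · r dr = 20.

Outer integral (in θ): ∫_{0}^{2π} (20) dθ = 40π.

Therefore ∬_D (2) dA = 40π.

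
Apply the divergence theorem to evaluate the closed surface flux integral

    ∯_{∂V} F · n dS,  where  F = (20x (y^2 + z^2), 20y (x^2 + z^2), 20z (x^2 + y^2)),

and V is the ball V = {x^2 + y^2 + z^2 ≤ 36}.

By the divergence theorem,

    ∯_{∂V} F · n dS = ∭_V (∇ · F) dV.

Compute the divergence:
    ∇ · F = ∂F_x/∂x + ∂F_y/∂y + ∂F_z/∂z = 20y^2 + 20z^2 + 20x^2 + 20z^2 + 20x^2 + 20y^2 = 40x^2 + 40y^2 + 40z^2.

In spherical coordinates, x = ρ sin(φ) cos(θ), y = ρ sin(φ) sin(θ), z = ρ cos(φ), dV = ρ^2 sin(φ) dρ dφ dθ, with 0 ≤ ρ ≤ 6, 0 ≤ φ ≤ π, 0 ≤ θ ≤ 2π.

The integrand, after substitution and multiplying by the volume element, becomes (40ρ^2) · ρ^2 sin(φ), so

    ∭_V (∇·F) dV = ∫_0^{2π} ∫_0^{π} ∫_0^{6} (40ρ^2) · ρ^2 sin(φ) dρ dφ dθ.

Inner (ρ from 0 to 6): 62208sin(φ).
Middle (φ from 0 to π): 124416.
Outer (θ from 0 to 2π): 248832π.

Therefore ∯_{∂V} F · n dS = 248832π.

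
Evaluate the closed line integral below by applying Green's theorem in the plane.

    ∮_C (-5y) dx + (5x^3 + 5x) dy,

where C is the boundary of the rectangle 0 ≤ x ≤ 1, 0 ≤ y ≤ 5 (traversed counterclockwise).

Green's theorem converts the closed line integral into a double integral over the enclosed region D:

    ∮_C P dx + Q dy = ∬_D (∂Q/∂x - ∂P/∂y) dA.

Here P = -5y, Q = 5x^3 + 5x, so

    ∂Q/∂x = 15x^2 + 5,    ∂P/∂y = -5,
    ∂Q/∂x - ∂P/∂y = 15x^2 + 10.

D is the region 0 ≤ x ≤ 1, 0 ≤ y ≤ 5. Evaluating the double integral:

    ∬_D (15x^2 + 10) dA = ∫_0^{1} ∫_0^{5} (15x^2 + 10) dy dx.

Inner (y from 0 to 5): 75x^2 + 50.
Outer (x from 0 to 1): 75.

Therefore ∮_C P dx + Q dy = 75.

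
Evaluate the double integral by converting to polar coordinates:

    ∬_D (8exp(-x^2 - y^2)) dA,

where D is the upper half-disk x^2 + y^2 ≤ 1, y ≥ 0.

The region D is 0 ≤ r ≤ 1, 0 ≤ θ ≤ π in polar coordinates, where x = r cos(θ), y = r sin(θ), and dA = r dr dθ.

Under the substitution, the integrand becomes 8exp(-r^2), so

    ∬_D (8exp(-x^2 - y^2)) dA = ∫_{0}^{π} ∫_{0}^{1} (8exp(-r^2)) · r dr dθ.

Inner integral (in r): ∫_{0}^{1} (8exp(-r^2)) · r dr = 4 - 4exp(-1).

Outer integral (in θ): ∫_{0}^{π} (4 - 4exp(-1)) dθ = -4π exp(-1) + 4π.

Therefore ∬_D (8exp(-x^2 - y^2)) dA = -4π exp(-1) + 4π.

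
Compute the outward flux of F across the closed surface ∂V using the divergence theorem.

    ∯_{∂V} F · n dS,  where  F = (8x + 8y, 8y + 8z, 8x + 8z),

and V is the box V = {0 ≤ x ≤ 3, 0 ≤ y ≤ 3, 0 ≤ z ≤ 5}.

By the divergence theorem,

    ∯_{∂V} F · n dS = ∭_V (∇ · F) dV.

Compute the divergence:
    ∇ · F = ∂F_x/∂x + ∂F_y/∂y + ∂F_z/∂z = 8 + 8 + 8 = 24.

V is a rectangular box, so dV = dx dy dz with 0 ≤ x ≤ 3, 0 ≤ y ≤ 3, 0 ≤ z ≤ 5.

Integrate (24) over V as an iterated integral:

    ∭_V (∇·F) dV = ∫_0^{3} ∫_0^{3} ∫_0^{5} (24) dz dy dx.

Inner (z from 0 to 5): 120.
Middle (y from 0 to 3): 360.
Outer (x from 0 to 3): 1080.

Therefore ∯_{∂V} F · n dS = 1080.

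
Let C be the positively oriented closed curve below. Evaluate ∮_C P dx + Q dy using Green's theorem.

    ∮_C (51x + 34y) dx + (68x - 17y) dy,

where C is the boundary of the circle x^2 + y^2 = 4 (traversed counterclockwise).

Green's theorem converts the closed line integral into a double integral over the enclosed region D:

    ∮_C P dx + Q dy = ∬_D (∂Q/∂x - ∂P/∂y) dA.

Here P = 51x + 34y, Q = 68x - 17y, so

    ∂Q/∂x = 68,    ∂P/∂y = 34,
    ∂Q/∂x - ∂P/∂y = 34.

D is the region x^2 + y^2 ≤ 4. Evaluating the double integral:

In polar coordinates (x = r cos θ, y = r sin θ, dA = r dr dθ) the integrand becomes 34, so

    ∬_D (34) dA = ∫_0^{2π} ∫_0^{2} (34) · r dr dθ.

Inner (r from 0 to 2): 68.
Outer (θ from 0 to 2π): 136π.

Therefore ∮_C P dx + Q dy = 136π.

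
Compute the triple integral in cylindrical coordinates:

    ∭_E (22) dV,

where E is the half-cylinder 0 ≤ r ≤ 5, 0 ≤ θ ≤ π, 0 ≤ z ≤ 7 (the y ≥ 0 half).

In cylindrical coordinates, x = r cos(θ), y = r sin(θ), z = z, and dV = r dr dθ dz.

The integrand becomes 22, so

    ∭_E (22) dV = ∫_{0}^{π} ∫_{0}^{5} ∫_{0}^{7} (22) · r dz dr dθ.

Inner (z): 154r.
Middle (r from 0 to 5): 1925.
Outer (θ): 1925π.

Therefore the triple integral equals 1925π.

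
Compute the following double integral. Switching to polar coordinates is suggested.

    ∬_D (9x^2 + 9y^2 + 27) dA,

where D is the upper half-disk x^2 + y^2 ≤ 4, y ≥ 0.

The region D is 0 ≤ r ≤ 2, 0 ≤ θ ≤ π in polar coordinates, where x = r cos(θ), y = r sin(θ), and dA = r dr dθ.

Under the substitution, the integrand becomes 9r^2 + 27, so

    ∬_D (9x^2 + 9y^2 + 27) dA = ∫_{0}^{π} ∫_{0}^{2} (9r^2 + 27) · r dr dθ.

Inner integral (in r): ∫_{0}^{2} (9r^2 + 27) · r dr = 90.

Outer integral (in θ): ∫_{0}^{π} (90) dθ = 90π.

Therefore ∬_D (9x^2 + 9y^2 + 27) dA = 90π.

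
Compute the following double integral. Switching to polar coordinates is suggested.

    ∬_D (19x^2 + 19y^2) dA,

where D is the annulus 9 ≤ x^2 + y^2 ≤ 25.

The region D is 3 ≤ r ≤ 5, 0 ≤ θ ≤ 2π in polar coordinates, where x = r cos(θ), y = r sin(θ), and dA = r dr dθ.

Under the substitution, the integrand becomes 19r^2, so

    ∬_D (19x^2 + 19y^2) dA = ∫_{0}^{2π} ∫_{3}^{5} (19r^2) · r dr dθ.

Inner integral (in r): ∫_{3}^{5} (19r^2) · r dr = 2584.

Outer integral (in θ): ∫_{0}^{2π} (2584) dθ = 5168π.

Therefore ∬_D (19x^2 + 19y^2) dA = 5168π.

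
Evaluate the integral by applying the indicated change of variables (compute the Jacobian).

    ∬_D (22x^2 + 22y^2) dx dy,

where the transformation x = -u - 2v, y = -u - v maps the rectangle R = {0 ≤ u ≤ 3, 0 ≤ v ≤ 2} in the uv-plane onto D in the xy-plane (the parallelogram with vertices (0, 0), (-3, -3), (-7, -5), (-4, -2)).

Compute the Jacobian determinant of (x, y) with respect to (u, v):

    ∂(x,y)/∂(u,v) = | -1  -2 | = (-1)(-1) - (-2)(-1) = -1.
                   | -1  -1 |

Its absolute value is |J| = 1 (the area scaling factor).

Substituting x = -u - 2v, y = -u - v into the integrand,

    22x^2 + 22y^2 → 44u^2 + 132u v + 110v^2,

so the integral becomes

    ∬_R (44u^2 + 132u v + 110v^2) · |J| du dv = ∫_0^3 ∫_0^2 (44u^2 + 132u v + 110v^2) dv du.

Inner (v): 88u^2 + 264u + 880/3.
Outer (u): 2860.

Therefore ∬_D (22x^2 + 22y^2) dx dy = 2860.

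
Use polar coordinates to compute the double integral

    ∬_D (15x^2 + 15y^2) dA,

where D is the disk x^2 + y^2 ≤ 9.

The region D is 0 ≤ r ≤ 3, 0 ≤ θ ≤ 2π in polar coordinates, where x = r cos(θ), y = r sin(θ), and dA = r dr dθ.

Under the substitution, the integrand becomes 15r^2, so

    ∬_D (15x^2 + 15y^2) dA = ∫_{0}^{2π} ∫_{0}^{3} (15r^2) · r dr dθ.

Inner integral (in r): ∫_{0}^{3} (15r^2) · r dr = 1215/4.

Outer integral (in θ): ∫_{0}^{2π} (1215/4) dθ = 1215π/2.

Therefore ∬_D (15x^2 + 15y^2) dA = 1215π/2.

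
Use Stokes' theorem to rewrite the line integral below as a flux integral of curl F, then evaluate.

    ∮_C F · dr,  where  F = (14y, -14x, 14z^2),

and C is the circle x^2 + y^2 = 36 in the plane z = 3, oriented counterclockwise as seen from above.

Let S be the flat disk x^2 + y^2 ≤ 36 in the plane z = 3, with upward unit normal n̂ = ẑ. By Stokes' theorem,

    ∮_C F · dr = ∬_S (∇ × F) · n̂ dS = ∬_D (curl F)_z dA,

where D is the disk x^2 + y^2 ≤ 36.

Compute the curl of F = (14y, -14x, 14z^2):
    (∇ × F)_x = ∂F_z/∂y - ∂F_y/∂z = 0,
    (∇ × F)_y = ∂F_x/∂z - ∂F_z/∂x = 0,
    (∇ × F)_z = ∂F_y/∂x - ∂F_x/∂y = -28.

On z = 3, (curl F)_z = -28.

Convert to polar (x = r cos θ, y = r sin θ, dA = r dr dθ); the integrand becomes -28, so

    ∬_D (curl F)_z dA = ∫_0^{2π} ∫_0^{6} (-28) · r dr dθ.

Inner (r from 0 to 6): -504.
Outer (θ from 0 to 2π): -1008π.

Therefore ∮_C F · dr = -1008π.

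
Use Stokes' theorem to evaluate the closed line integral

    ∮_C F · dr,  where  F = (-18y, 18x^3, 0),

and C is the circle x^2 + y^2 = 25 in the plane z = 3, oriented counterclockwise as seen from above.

Let S be the flat disk x^2 + y^2 ≤ 25 in the plane z = 3, with upward unit normal n̂ = ẑ. By Stokes' theorem,

    ∮_C F · dr = ∬_S (∇ × F) · n̂ dS = ∬_D (curl F)_z dA,

where D is the disk x^2 + y^2 ≤ 25.

Compute the curl of F = (-18y, 18x^3, 0):
    (∇ × F)_x = ∂F_z/∂y - ∂F_y/∂z = 0,
    (∇ × F)_y = ∂F_x/∂z - ∂F_z/∂x = 0,
    (∇ × F)_z = ∂F_y/∂x - ∂F_x/∂y = 54x^2 + 18.

On z = 3, (curl F)_z = 54x^2 + 18.

Convert to polar (x = r cos θ, y = r sin θ, dA = r dr dθ); the integrand becomes 54r^2cos(θ)^2 + 18, so

    ∬_D (curl F)_z dA = ∫_0^{2π} ∫_0^{5} (54r^2cos(θ)^2 + 18) · r dr dθ.

Inner (r from 0 to 5): 16875cos(θ)^2/2 + 225.
Outer (θ from 0 to 2π): 17775π/2.

Therefore ∮_C F · dr = 17775π/2.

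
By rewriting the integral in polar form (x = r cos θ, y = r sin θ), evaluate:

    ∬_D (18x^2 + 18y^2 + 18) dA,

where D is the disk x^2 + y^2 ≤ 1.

The region D is 0 ≤ r ≤ 1, 0 ≤ θ ≤ 2π in polar coordinates, where x = r cos(θ), y = r sin(θ), and dA = r dr dθ.

Under the substitution, the integrand becomes 18r^2 + 18, so

    ∬_D (18x^2 + 18y^2 + 18) dA = ∫_{0}^{2π} ∫_{0}^{1} (18r^2 + 18) · r dr dθ.

Inner integral (in r): ∫_{0}^{1} (18r^2 + 18) · r dr = 27/2.

Outer integral (in θ): ∫_{0}^{2π} (27/2) dθ = 27π.

Therefore ∬_D (18x^2 + 18y^2 + 18) dA = 27π.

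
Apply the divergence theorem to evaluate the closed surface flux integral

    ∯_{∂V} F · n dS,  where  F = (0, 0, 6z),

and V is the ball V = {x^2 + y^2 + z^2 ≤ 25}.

By the divergence theorem,

    ∯_{∂V} F · n dS = ∭_V (∇ · F) dV.

Compute the divergence:
    ∇ · F = ∂F_x/∂x + ∂F_y/∂y + ∂F_z/∂z = 0 + 0 + 6 = 6.

In spherical coordinates, x = ρ sin(φ) cos(θ), y = ρ sin(φ) sin(θ), z = ρ cos(φ), dV = ρ^2 sin(φ) dρ dφ dθ, with 0 ≤ ρ ≤ 5, 0 ≤ φ ≤ π, 0 ≤ θ ≤ 2π.

The integrand, after substitution and multiplying by the volume element, becomes (6) · ρ^2 sin(φ), so

    ∭_V (∇·F) dV = ∫_0^{2π} ∫_0^{π} ∫_0^{5} (6) · ρ^2 sin(φ) dρ dφ dθ.

Inner (ρ from 0 to 5): 250sin(φ).
Middle (φ from 0 to π): 500.
Outer (θ from 0 to 2π): 1000π.

Therefore ∯_{∂V} F · n dS = 1000π.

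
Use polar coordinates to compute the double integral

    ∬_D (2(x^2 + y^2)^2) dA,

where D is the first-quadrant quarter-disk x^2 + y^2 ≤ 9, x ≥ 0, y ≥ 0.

The region D is 0 ≤ r ≤ 3, 0 ≤ θ ≤ π/2 in polar coordinates, where x = r cos(θ), y = r sin(θ), and dA = r dr dθ.

Under the substitution, the integrand becomes 2r^4, so

    ∬_D (2(x^2 + y^2)^2) dA = ∫_{0}^{π/2} ∫_{0}^{3} (2r^4) · r dr dθ.

Inner integral (in r): ∫_{0}^{3} (2r^4) · r dr = 243.

Outer integral (in θ): ∫_{0}^{π/2} (243) dθ = 243π/2.

Therefore ∬_D (2(x^2 + y^2)^2) dA = 243π/2.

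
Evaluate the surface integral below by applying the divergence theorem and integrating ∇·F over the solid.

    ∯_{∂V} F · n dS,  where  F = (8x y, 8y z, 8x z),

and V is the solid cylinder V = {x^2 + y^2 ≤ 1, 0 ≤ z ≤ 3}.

By the divergence theorem,

    ∯_{∂V} F · n dS = ∭_V (∇ · F) dV.

Compute the divergence:
    ∇ · F = ∂F_x/∂x + ∂F_y/∂y + ∂F_z/∂z = 8y + 8z + 8x = 8x + 8y + 8z.

In cylindrical coordinates, x = r cos(θ), y = r sin(θ), z = z, dV = r dr dθ dz, with 0 ≤ r ≤ 1, 0 ≤ θ ≤ 2π, 0 ≤ z ≤ 3.

The integrand, after substitution and multiplying by the volume element, becomes (8sqrt(2)r sin(θ + π/4) + 8z) · r, so

    ∭_V (∇·F) dV = ∫_0^{2π} ∫_0^{1} ∫_0^{3} (8sqrt(2)r sin(θ + π/4) + 8z) · r dz dr dθ.

Inner (z from 0 to 3): 12r (2sqrt(2)r sin(θ + π/4) + 3).
Middle (r from 0 to 1): 8sqrt(2)sin(θ + π/4) + 18.
Outer (θ from 0 to 2π): 36π.

Therefore ∯_{∂V} F · n dS = 36π.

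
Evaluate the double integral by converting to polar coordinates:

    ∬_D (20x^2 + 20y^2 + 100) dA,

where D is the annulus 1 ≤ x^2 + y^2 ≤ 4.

The region D is 1 ≤ r ≤ 2, 0 ≤ θ ≤ 2π in polar coordinates, where x = r cos(θ), y = r sin(θ), and dA = r dr dθ.

Under the substitution, the integrand becomes 20r^2 + 100, so

    ∬_D (20x^2 + 20y^2 + 100) dA = ∫_{0}^{2π} ∫_{1}^{2} (20r^2 + 100) · r dr dθ.

Inner integral (in r): ∫_{1}^{2} (20r^2 + 100) · r dr = 225.

Outer integral (in θ): ∫_{0}^{2π} (225) dθ = 450π.

Therefore ∬_D (20x^2 + 20y^2 + 100) dA = 450π.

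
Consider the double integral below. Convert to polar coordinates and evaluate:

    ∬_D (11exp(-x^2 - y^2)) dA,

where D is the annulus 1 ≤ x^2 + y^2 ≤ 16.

The region D is 1 ≤ r ≤ 4, 0 ≤ θ ≤ 2π in polar coordinates, where x = r cos(θ), y = r sin(θ), and dA = r dr dθ.

Under the substitution, the integrand becomes 11exp(-r^2), so

    ∬_D (11exp(-x^2 - y^2)) dA = ∫_{0}^{2π} ∫_{1}^{4} (11exp(-r^2)) · r dr dθ.

Inner integral (in r): ∫_{1}^{4} (11exp(-r^2)) · r dr = -(11 - 11exp(15))exp(-16)/2.

Outer integral (in θ): ∫_{0}^{2π} (-(11 - 11exp(15))exp(-16)/2) dθ = -11π (1 - exp(15))exp(-16).

Therefore ∬_D (11exp(-x^2 - y^2)) dA = -11π (1 - exp(15))exp(-16).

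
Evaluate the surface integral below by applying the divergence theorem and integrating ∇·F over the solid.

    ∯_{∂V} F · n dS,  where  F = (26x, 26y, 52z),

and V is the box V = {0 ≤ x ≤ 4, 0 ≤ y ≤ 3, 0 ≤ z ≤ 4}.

By the divergence theorem,

    ∯_{∂V} F · n dS = ∭_V (∇ · F) dV.

Compute the divergence:
    ∇ · F = ∂F_x/∂x + ∂F_y/∂y + ∂F_z/∂z = 26 + 26 + 52 = 104.

V is a rectangular box, so dV = dx dy dz with 0 ≤ x ≤ 4, 0 ≤ y ≤ 3, 0 ≤ z ≤ 4.

Integrate (104) over V as an iterated integral:

    ∭_V (∇·F) dV = ∫_0^{4} ∫_0^{3} ∫_0^{4} (104) dz dy dx.

Inner (z from 0 to 4): 416.
Middle (y from 0 to 3): 1248.
Outer (x from 0 to 4): 4992.

Therefore ∯_{∂V} F · n dS = 4992.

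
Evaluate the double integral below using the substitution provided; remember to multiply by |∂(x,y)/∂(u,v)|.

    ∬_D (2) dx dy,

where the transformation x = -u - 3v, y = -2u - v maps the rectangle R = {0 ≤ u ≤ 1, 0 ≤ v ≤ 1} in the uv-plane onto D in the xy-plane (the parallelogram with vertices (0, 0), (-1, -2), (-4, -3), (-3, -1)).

Compute the Jacobian determinant of (x, y) with respect to (u, v):

    ∂(x,y)/∂(u,v) = | -1  -3 | = (-1)(-1) - (-3)(-2) = -5.
                   | -2  -1 |

Its absolute value is |J| = 5 (the area scaling factor).

Substituting x = -u - 3v, y = -2u - v into the integrand,

    2 → 2,

so the integral becomes

    ∬_R (2) · |J| du dv = ∫_0^1 ∫_0^1 (10) dv du.

Inner (v): 10.
Outer (u): 10.

Therefore ∬_D (2) dx dy = 10.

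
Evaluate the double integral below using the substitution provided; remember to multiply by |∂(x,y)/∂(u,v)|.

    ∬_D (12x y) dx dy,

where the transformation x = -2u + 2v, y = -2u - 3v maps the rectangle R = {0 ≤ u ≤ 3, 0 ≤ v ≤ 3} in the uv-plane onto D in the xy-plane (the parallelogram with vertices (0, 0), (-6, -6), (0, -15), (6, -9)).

Compute the Jacobian determinant of (x, y) with respect to (u, v):

    ∂(x,y)/∂(u,v) = | -2  2 | = (-2)(-3) - (2)(-2) = 10.
                   | -2  -3 |

Its absolute value is |J| = 10 (the area scaling factor).

Substituting x = -2u + 2v, y = -2u - 3v into the integrand,

    12x y → 48u^2 + 24u v - 72v^2,

so the integral becomes

    ∬_R (48u^2 + 24u v - 72v^2) · |J| du dv = ∫_0^3 ∫_0^3 (480u^2 + 240u v - 720v^2) dv du.

Inner (v): 1440u^2 + 1080u - 6480.
Outer (u): -1620.

Therefore ∬_D (12x y) dx dy = -1620.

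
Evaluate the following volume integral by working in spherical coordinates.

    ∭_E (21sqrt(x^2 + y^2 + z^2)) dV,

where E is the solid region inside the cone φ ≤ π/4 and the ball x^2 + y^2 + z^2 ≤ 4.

In spherical coordinates, x = ρ sin(φ) cos(θ), y = ρ sin(φ) sin(θ), z = ρ cos(φ), and dV = ρ^2 sin(φ) dρ dφ dθ.

The integrand becomes 21ρ, so

    ∭_E (21sqrt(x^2 + y^2 + z^2)) dV = ∫_{0}^{2π} ∫_{0}^{π/4} ∫_{0}^{2} (21ρ) · ρ^2 sin(φ) dρ dφ dθ.

Inner (ρ): 84sin(φ).
Middle (φ): 84 - 42sqrt(2).
Outer (θ): 84π (2 - sqrt(2)).

Therefore the triple integral equals 84π (2 - sqrt(2)).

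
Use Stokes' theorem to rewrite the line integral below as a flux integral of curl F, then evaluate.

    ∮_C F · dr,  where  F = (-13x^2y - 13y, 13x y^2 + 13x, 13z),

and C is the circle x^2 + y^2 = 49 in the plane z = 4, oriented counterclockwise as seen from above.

Let S be the flat disk x^2 + y^2 ≤ 49 in the plane z = 4, with upward unit normal n̂ = ẑ. By Stokes' theorem,

    ∮_C F · dr = ∬_S (∇ × F) · n̂ dS = ∬_D (curl F)_z dA,

where D is the disk x^2 + y^2 ≤ 49.

Compute the curl of F = (-13x^2y - 13y, 13x y^2 + 13x, 13z):
    (∇ × F)_x = ∂F_z/∂y - ∂F_y/∂z = 0,
    (∇ × F)_y = ∂F_x/∂z - ∂F_z/∂x = 0,
    (∇ × F)_z = ∂F_y/∂x - ∂F_x/∂y = 13x^2 + 13y^2 + 26.

On z = 4, (curl F)_z = 13x^2 + 13y^2 + 26.

Convert to polar (x = r cos θ, y = r sin θ, dA = r dr dθ); the integrand becomes 13r^2 + 26, so

    ∬_D (curl F)_z dA = ∫_0^{2π} ∫_0^{7} (13r^2 + 26) · r dr dθ.

Inner (r from 0 to 7): 33761/4.
Outer (θ from 0 to 2π): 33761π/2.

Therefore ∮_C F · dr = 33761π/2.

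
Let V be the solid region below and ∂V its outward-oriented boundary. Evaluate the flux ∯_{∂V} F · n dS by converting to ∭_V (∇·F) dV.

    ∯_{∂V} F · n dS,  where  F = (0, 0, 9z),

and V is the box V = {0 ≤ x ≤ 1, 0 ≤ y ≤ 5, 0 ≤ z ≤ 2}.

By the divergence theorem,

    ∯_{∂V} F · n dS = ∭_V (∇ · F) dV.

Compute the divergence:
    ∇ · F = ∂F_x/∂x + ∂F_y/∂y + ∂F_z/∂z = 0 + 0 + 9 = 9.

V is a rectangular box, so dV = dx dy dz with 0 ≤ x ≤ 1, 0 ≤ y ≤ 5, 0 ≤ z ≤ 2.

Integrate (9) over V as an iterated integral:

    ∭_V (∇·F) dV = ∫_0^{1} ∫_0^{5} ∫_0^{2} (9) dz dy dx.

Inner (z from 0 to 2): 18.
Middle (y from 0 to 5): 90.
Outer (x from 0 to 1): 90.

Therefore ∯_{∂V} F · n dS = 90.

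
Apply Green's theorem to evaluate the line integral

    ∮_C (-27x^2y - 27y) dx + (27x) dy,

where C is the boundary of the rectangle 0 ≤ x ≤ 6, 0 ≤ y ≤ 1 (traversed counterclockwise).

Green's theorem converts the closed line integral into a double integral over the enclosed region D:

    ∮_C P dx + Q dy = ∬_D (∂Q/∂x - ∂P/∂y) dA.

Here P = -27x^2y - 27y, Q = 27x, so

    ∂Q/∂x = 27,    ∂P/∂y = -27x^2 - 27,
    ∂Q/∂x - ∂P/∂y = 27x^2 + 54.

D is the region 0 ≤ x ≤ 6, 0 ≤ y ≤ 1. Evaluating the double integral:

    ∬_D (27x^2 + 54) dA = ∫_0^{6} ∫_0^{1} (27x^2 + 54) dy dx.

Inner (y from 0 to 1): 27x^2 + 54.
Outer (x from 0 to 6): 2268.

Therefore ∮_C P dx + Q dy = 2268.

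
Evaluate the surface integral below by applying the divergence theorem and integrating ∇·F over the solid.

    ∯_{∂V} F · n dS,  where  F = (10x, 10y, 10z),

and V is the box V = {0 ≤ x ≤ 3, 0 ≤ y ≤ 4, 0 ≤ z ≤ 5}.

By the divergence theorem,

    ∯_{∂V} F · n dS = ∭_V (∇ · F) dV.

Compute the divergence:
    ∇ · F = ∂F_x/∂x + ∂F_y/∂y + ∂F_z/∂z = 10 + 10 + 10 = 30.

V is a rectangular box, so dV = dx dy dz with 0 ≤ x ≤ 3, 0 ≤ y ≤ 4, 0 ≤ z ≤ 5.

Integrate (30) over V as an iterated integral:

    ∭_V (∇·F) dV = ∫_0^{3} ∫_0^{4} ∫_0^{5} (30) dz dy dx.

Inner (z from 0 to 5): 150.
Middle (y from 0 to 4): 600.
Outer (x from 0 to 3): 1800.

Therefore ∯_{∂V} F · n dS = 1800.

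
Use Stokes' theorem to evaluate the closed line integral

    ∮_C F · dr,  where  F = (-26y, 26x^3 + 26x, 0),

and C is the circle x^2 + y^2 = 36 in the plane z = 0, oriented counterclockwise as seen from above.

Let S be the flat disk x^2 + y^2 ≤ 36 in the plane z = 0, with upward unit normal n̂ = ẑ. By Stokes' theorem,

    ∮_C F · dr = ∬_S (∇ × F) · n̂ dS = ∬_D (curl F)_z dA,

where D is the disk x^2 + y^2 ≤ 36.

Compute the curl of F = (-26y, 26x^3 + 26x, 0):
    (∇ × F)_x = ∂F_z/∂y - ∂F_y/∂z = 0,
    (∇ × F)_y = ∂F_x/∂z - ∂F_z/∂x = 0,
    (∇ × F)_z = ∂F_y/∂x - ∂F_x/∂y = 78x^2 + 52.

On z = 0, (curl F)_z = 78x^2 + 52.

Convert to polar (x = r cos θ, y = r sin θ, dA = r dr dθ); the integrand becomes 78r^2cos(θ)^2 + 52, so

    ∬_D (curl F)_z dA = ∫_0^{2π} ∫_0^{6} (78r^2cos(θ)^2 + 52) · r dr dθ.

Inner (r from 0 to 6): 25272cos(θ)^2 + 936.
Outer (θ from 0 to 2π): 27144π.

Therefore ∮_C F · dr = 27144π.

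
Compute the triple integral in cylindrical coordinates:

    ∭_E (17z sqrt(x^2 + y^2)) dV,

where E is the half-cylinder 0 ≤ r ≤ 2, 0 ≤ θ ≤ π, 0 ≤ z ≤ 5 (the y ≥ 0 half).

In cylindrical coordinates, x = r cos(θ), y = r sin(θ), z = z, and dV = r dr dθ dz.

The integrand becomes 17r z, so

    ∭_E (17z sqrt(x^2 + y^2)) dV = ∫_{0}^{π} ∫_{0}^{2} ∫_{0}^{5} (17r z) · r dz dr dθ.

Inner (z): 425r^2/2.
Middle (r from 0 to 2): 1700/3.
Outer (θ): 1700π/3.

Therefore the triple integral equals 1700π/3.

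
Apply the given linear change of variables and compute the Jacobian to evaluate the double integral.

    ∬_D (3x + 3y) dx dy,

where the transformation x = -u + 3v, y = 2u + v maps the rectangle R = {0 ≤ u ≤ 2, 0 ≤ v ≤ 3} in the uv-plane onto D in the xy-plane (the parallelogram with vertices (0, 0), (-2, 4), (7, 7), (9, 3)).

Compute the Jacobian determinant of (x, y) with respect to (u, v):

    ∂(x,y)/∂(u,v) = | -1  3 | = (-1)(1) - (3)(2) = -7.
                   | 2  1 |

Its absolute value is |J| = 7 (the area scaling factor).

Substituting x = -u + 3v, y = 2u + v into the integrand,

    3x + 3y → 3u + 12v,

so the integral becomes

    ∬_R (3u + 12v) · |J| du dv = ∫_0^2 ∫_0^3 (21u + 84v) dv du.

Inner (v): 63u + 378.
Outer (u): 882.

Therefore ∬_D (3x + 3y) dx dy = 882.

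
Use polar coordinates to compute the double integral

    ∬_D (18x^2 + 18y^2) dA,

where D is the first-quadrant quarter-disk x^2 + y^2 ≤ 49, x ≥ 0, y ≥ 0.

The region D is 0 ≤ r ≤ 7, 0 ≤ θ ≤ π/2 in polar coordinates, where x = r cos(θ), y = r sin(θ), and dA = r dr dθ.

Under the substitution, the integrand becomes 18r^2, so

    ∬_D (18x^2 + 18y^2) dA = ∫_{0}^{π/2} ∫_{0}^{7} (18r^2) · r dr dθ.

Inner integral (in r): ∫_{0}^{7} (18r^2) · r dr = 21609/2.

Outer integral (in θ): ∫_{0}^{π/2} (21609/2) dθ = 21609π/4.

Therefore ∬_D (18x^2 + 18y^2) dA = 21609π/4.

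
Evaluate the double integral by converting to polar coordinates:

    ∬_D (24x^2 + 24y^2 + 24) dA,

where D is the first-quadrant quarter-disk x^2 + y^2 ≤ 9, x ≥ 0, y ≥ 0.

The region D is 0 ≤ r ≤ 3, 0 ≤ θ ≤ π/2 in polar coordinates, where x = r cos(θ), y = r sin(θ), and dA = r dr dθ.

Under the substitution, the integrand becomes 24r^2 + 24, so

    ∬_D (24x^2 + 24y^2 + 24) dA = ∫_{0}^{π/2} ∫_{0}^{3} (24r^2 + 24) · r dr dθ.

Inner integral (in r): ∫_{0}^{3} (24r^2 + 24) · r dr = 594.

Outer integral (in θ): ∫_{0}^{π/2} (594) dθ = 297π.

Therefore ∬_D (24x^2 + 24y^2 + 24) dA = 297π.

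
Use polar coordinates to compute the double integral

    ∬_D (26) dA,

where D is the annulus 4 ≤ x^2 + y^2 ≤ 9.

The region D is 2 ≤ r ≤ 3, 0 ≤ θ ≤ 2π in polar coordinates, where x = r cos(θ), y = r sin(θ), and dA = r dr dθ.

Under the substitution, the integrand becomes 26, so

    ∬_D (26) dA = ∫_{0}^{2π} ∫_{2}^{3} (26) · r dr dθ.

Inner integral (in r): ∫_{2}^{3} (26) · r dr = 65.

Outer integral (in θ): ∫_{0}^{2π} (65) dθ = 130π.

Therefore ∬_D (26) dA = 130π.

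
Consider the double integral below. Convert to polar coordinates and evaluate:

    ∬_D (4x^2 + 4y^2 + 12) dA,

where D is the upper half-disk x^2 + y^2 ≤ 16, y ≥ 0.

The region D is 0 ≤ r ≤ 4, 0 ≤ θ ≤ π in polar coordinates, where x = r cos(θ), y = r sin(θ), and dA = r dr dθ.

Under the substitution, the integrand becomes 4r^2 + 12, so

    ∬_D (4x^2 + 4y^2 + 12) dA = ∫_{0}^{π} ∫_{0}^{4} (4r^2 + 12) · r dr dθ.

Inner integral (in r): ∫_{0}^{4} (4r^2 + 12) · r dr = 352.

Outer integral (in θ): ∫_{0}^{π} (352) dθ = 352π.

Therefore ∬_D (4x^2 + 4y^2 + 12) dA = 352π.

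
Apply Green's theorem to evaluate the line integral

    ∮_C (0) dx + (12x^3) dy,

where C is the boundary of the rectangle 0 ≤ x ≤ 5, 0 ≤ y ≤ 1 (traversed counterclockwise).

Green's theorem converts the closed line integral into a double integral over the enclosed region D:

    ∮_C P dx + Q dy = ∬_D (∂Q/∂x - ∂P/∂y) dA.

Here P = 0, Q = 12x^3, so

    ∂Q/∂x = 36x^2,    ∂P/∂y = 0,
    ∂Q/∂x - ∂P/∂y = 36x^2.

D is the region 0 ≤ x ≤ 5, 0 ≤ y ≤ 1. Evaluating the double integral:

    ∬_D (36x^2) dA = ∫_0^{5} ∫_0^{1} (36x^2) dy dx.

Inner (y from 0 to 1): 36x^2.
Outer (x from 0 to 5): 1500.

Therefore ∮_C P dx + Q dy = 1500.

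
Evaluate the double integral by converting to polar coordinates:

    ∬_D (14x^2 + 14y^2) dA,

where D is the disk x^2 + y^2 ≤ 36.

The region D is 0 ≤ r ≤ 6, 0 ≤ θ ≤ 2π in polar coordinates, where x = r cos(θ), y = r sin(θ), and dA = r dr dθ.

Under the substitution, the integrand becomes 14r^2, so

    ∬_D (14x^2 + 14y^2) dA = ∫_{0}^{2π} ∫_{0}^{6} (14r^2) · r dr dθ.

Inner integral (in r): ∫_{0}^{6} (14r^2) · r dr = 4536.

Outer integral (in θ): ∫_{0}^{2π} (4536) dθ = 9072π.

Therefore ∬_D (14x^2 + 14y^2) dA = 9072π.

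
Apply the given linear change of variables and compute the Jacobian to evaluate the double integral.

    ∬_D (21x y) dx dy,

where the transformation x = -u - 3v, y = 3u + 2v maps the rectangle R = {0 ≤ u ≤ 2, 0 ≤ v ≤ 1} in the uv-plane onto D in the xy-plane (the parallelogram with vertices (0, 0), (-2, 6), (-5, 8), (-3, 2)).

Compute the Jacobian determinant of (x, y) with respect to (u, v):

    ∂(x,y)/∂(u,v) = | -1  -3 | = (-1)(2) - (-3)(3) = 7.
                   | 3  2 |

Its absolute value is |J| = 7 (the area scaling factor).

Substituting x = -u - 3v, y = 3u + 2v into the integrand,

    21x y → -63u^2 - 231u v - 126v^2,

so the integral becomes

    ∬_R (-63u^2 - 231u v - 126v^2) · |J| du dv = ∫_0^2 ∫_0^1 (-441u^2 - 1617u v - 882v^2) dv du.

Inner (v): -441u^2 - 1617u/2 - 294.
Outer (u): -3381.

Therefore ∬_D (21x y) dx dy = -3381.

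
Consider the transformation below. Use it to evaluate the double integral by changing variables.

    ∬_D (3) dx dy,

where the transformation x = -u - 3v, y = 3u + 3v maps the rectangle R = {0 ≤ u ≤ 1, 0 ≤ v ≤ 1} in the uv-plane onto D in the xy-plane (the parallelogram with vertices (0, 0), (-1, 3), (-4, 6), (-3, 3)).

Compute the Jacobian determinant of (x, y) with respect to (u, v):

    ∂(x,y)/∂(u,v) = | -1  -3 | = (-1)(3) - (-3)(3) = 6.
                   | 3  3 |

Its absolute value is |J| = 6 (the area scaling factor).

Substituting x = -u - 3v, y = 3u + 3v into the integrand,

    3 → 3,

so the integral becomes

    ∬_R (3) · |J| du dv = ∫_0^1 ∫_0^1 (18) dv du.

Inner (v): 18.
Outer (u): 18.

Therefore ∬_D (3) dx dy = 18.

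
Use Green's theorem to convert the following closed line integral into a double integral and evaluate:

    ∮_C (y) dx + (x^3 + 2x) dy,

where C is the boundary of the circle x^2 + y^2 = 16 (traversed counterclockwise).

Green's theorem converts the closed line integral into a double integral over the enclosed region D:

    ∮_C P dx + Q dy = ∬_D (∂Q/∂x - ∂P/∂y) dA.

Here P = y, Q = x^3 + 2x, so

    ∂Q/∂x = 3x^2 + 2,    ∂P/∂y = 1,
    ∂Q/∂x - ∂P/∂y = 3x^2 + 1.

D is the region x^2 + y^2 ≤ 16. Evaluating the double integral:

In polar coordinates (x = r cos θ, y = r sin θ, dA = r dr dθ) the integrand becomes 3r^2cos(θ)^2 + 1, so

    ∬_D (3x^2 + 1) dA = ∫_0^{2π} ∫_0^{4} (3r^2cos(θ)^2 + 1) · r dr dθ.

Inner (r from 0 to 4): 192cos(θ)^2 + 8.
Outer (θ from 0 to 2π): 208π.

Therefore ∮_C P dx + Q dy = 208π.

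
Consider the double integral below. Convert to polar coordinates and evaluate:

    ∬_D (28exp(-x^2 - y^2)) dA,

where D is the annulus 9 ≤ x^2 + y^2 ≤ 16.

The region D is 3 ≤ r ≤ 4, 0 ≤ θ ≤ 2π in polar coordinates, where x = r cos(θ), y = r sin(θ), and dA = r dr dθ.

Under the substitution, the integrand becomes 28exp(-r^2), so

    ∬_D (28exp(-x^2 - y^2)) dA = ∫_{0}^{2π} ∫_{3}^{4} (28exp(-r^2)) · r dr dθ.

Inner integral (in r): ∫_{3}^{4} (28exp(-r^2)) · r dr = -(14 - 14exp(7))exp(-16).

Outer integral (in θ): ∫_{0}^{2π} (-(14 - 14exp(7))exp(-16)) dθ = -28π (1 - exp(7))exp(-16).

Therefore ∬_D (28exp(-x^2 - y^2)) dA = -28π (1 - exp(7))exp(-16).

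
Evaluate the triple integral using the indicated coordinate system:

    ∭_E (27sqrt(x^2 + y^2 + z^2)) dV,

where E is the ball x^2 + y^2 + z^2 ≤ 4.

In spherical coordinates, x = ρ sin(φ) cos(θ), y = ρ sin(φ) sin(θ), z = ρ cos(φ), and dV = ρ^2 sin(φ) dρ dφ dθ.

The integrand becomes 27ρ, so

    ∭_E (27sqrt(x^2 + y^2 + z^2)) dV = ∫_{0}^{2π} ∫_{0}^{π} ∫_{0}^{2} (27ρ) · ρ^2 sin(φ) dρ dφ dθ.

Inner (ρ): 108sin(φ).
Middle (φ): 216.
Outer (θ): 432π.

Therefore the triple integral equals 432π.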